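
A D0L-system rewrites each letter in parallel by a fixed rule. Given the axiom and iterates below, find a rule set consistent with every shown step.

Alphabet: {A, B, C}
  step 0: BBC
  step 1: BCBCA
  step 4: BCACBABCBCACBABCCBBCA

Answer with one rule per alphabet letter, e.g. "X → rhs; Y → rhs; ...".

  step 0 ⇒ step 1: BBC ⇒ BC·BC·A
    B ↦ BC
    C ↦ A
    A ↦ CB  (constrained at step 1)

A->CB, B->BC, C->A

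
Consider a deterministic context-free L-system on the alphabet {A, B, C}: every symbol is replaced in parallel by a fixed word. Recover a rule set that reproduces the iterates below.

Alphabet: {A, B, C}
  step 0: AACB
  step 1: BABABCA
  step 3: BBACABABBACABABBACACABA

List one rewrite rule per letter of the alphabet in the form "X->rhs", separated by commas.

  step 0 ⇒ step 1: AACB ⇒ BA·BA·B·CA
    A ↦ BA
    B ↦ CA
    C ↦ B

A->BA, B->CA, C->B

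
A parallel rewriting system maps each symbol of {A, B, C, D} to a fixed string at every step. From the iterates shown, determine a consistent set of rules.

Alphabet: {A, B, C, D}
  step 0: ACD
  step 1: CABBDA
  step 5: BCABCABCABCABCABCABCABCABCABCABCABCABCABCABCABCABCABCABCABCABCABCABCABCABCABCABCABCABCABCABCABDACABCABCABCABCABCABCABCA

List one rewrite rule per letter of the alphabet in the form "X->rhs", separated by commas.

  step 0 ⇒ step 1: ACD ⇒ CA·B·BDA
    A ↦ CA
    C ↦ B
    D ↦ BDA
    B ↦ BCA  (constrained at step 1)

A->CA, B->BCA, C->B, D->BDA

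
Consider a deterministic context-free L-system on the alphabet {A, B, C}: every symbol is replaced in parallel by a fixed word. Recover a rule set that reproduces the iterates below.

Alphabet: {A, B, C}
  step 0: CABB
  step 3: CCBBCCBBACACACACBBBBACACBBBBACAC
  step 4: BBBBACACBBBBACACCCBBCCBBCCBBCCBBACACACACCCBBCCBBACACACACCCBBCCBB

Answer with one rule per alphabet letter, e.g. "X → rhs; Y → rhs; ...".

  step 3 ⇒ step 4: CCBBCCBBACACACACBBBBACACBBBBACAC ⇒ BB·BB·AC·AC·BB·BB·AC·AC·CC·BB·CC·BB·CC·BB·CC·BB·AC·AC·AC·AC·CC·BB·CC·BB·AC·AC·AC·AC·CC·BB·CC·BB
    A ↦ CC
    B ↦ AC
    C ↦ BB

A->CC, B->AC, C->BB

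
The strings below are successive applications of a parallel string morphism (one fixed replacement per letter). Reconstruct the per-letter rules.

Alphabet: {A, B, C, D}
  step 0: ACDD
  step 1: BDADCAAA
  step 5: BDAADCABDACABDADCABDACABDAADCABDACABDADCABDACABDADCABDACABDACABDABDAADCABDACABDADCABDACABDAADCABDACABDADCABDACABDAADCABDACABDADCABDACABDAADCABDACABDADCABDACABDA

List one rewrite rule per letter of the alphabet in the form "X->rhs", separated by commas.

A->BDA, B->C, C->DCA, D->A

  step 0 ⇒ step 1: ACDD ⇒ BDA·DCA·A·A
    A ↦ BDA
    C ↦ DCA
    D ↦ A
    B ↦ C  (constrained at step 1)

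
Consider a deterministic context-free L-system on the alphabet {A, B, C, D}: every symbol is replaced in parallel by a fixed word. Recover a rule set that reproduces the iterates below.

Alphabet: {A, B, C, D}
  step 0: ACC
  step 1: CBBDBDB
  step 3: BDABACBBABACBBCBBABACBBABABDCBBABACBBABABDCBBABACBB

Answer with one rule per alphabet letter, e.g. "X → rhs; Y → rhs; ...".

A->CBB, B->ABA, C->DB, D->BD

  step 0 ⇒ step 1: ACC ⇒ CBB·DB·DB
    A ↦ CBB
    C ↦ DB
    B ↦ ABA  (constrained at step 1)
    D ↦ BD  (constrained at step 1)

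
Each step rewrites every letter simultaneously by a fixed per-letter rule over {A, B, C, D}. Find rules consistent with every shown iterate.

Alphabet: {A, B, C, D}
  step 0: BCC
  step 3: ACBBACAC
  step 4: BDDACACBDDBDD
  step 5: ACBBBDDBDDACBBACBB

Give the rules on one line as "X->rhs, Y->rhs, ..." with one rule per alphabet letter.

  step 4 ⇒ step 5: BDDACACBDDBDD ⇒ AC·B·B·BD·D·BD·D·AC·B·B·AC·B·B
    A ↦ BD
    B ↦ AC
    C ↦ D
    D ↦ B

A->BD, B->AC, C->D, D->B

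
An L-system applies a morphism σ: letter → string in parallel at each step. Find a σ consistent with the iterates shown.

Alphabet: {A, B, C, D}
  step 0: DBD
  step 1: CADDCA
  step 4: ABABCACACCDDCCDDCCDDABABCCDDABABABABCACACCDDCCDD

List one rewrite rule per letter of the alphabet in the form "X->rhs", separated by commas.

A->CC, B->DD, C->AB, D->CA

  step 0 ⇒ step 1: DBD ⇒ CA·DD·CA
    B ↦ DD
    D ↦ CA
    A ↦ CC  (constrained at step 1)
    C ↦ AB  (constrained at step 1)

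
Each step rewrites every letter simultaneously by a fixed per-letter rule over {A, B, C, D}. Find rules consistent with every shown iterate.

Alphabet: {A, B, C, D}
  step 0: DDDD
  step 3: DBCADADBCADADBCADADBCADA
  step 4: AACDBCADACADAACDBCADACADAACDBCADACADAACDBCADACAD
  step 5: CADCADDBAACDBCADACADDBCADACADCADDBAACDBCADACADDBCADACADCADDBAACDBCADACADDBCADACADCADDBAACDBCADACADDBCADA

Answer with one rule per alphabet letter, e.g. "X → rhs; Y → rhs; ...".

A->CAD, B->AC, C->DB, D->A

  step 4 ⇒ step 5: AACDBCADACADAACDBCADACADAACDBCADACADAACDBCADACAD ⇒ CAD·CAD·DB·A·AC·DB·CAD·A·CAD·DB·CAD·A·CAD·CAD·DB·A·AC·DB·CAD·A·CAD·DB·CAD·A·CAD·CAD·DB·A·AC·DB·CAD·A·CAD·DB·CAD·A·CAD·CAD·DB·A·AC·DB·CAD·A·CAD·DB·CAD·A
    A ↦ CAD
    B ↦ AC
    C ↦ DB
    D ↦ A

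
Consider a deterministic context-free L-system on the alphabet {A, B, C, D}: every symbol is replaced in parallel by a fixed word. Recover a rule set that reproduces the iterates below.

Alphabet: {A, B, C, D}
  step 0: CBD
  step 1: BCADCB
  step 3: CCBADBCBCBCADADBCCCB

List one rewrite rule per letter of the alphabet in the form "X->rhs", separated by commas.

A->C, B->AD, C->BC, D->CB

  step 0 ⇒ step 1: CBD ⇒ BC·AD·CB
    B ↦ AD
    C ↦ BC
    D ↦ CB
    A ↦ C  (constrained at step 1)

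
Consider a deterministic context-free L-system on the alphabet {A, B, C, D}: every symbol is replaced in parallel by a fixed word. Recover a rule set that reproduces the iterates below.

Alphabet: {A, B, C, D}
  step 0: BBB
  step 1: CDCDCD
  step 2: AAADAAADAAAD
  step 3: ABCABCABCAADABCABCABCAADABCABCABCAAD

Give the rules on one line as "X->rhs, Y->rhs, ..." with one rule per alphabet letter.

A->ABC, B->CD, C->A, D->AAD

  step 2 ⇒ step 3: AAADAAADAAAD ⇒ ABC·ABC·ABC·AAD·ABC·ABC·ABC·AAD·ABC·ABC·ABC·AAD
    A ↦ ABC
    D ↦ AAD
  step 0 ⇒ step 1: BBB ⇒ CD·CD·CD
    B ↦ CD
  step 1 ⇒ step 2: CDCDCD ⇒ A·AAD·A·AAD·A·AAD
    C ↦ A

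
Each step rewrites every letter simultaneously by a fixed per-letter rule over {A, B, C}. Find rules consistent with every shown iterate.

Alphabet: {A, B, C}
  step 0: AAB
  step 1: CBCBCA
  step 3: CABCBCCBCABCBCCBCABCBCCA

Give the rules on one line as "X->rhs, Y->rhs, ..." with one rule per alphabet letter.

A->CB, B->CA, C->BC

  step 0 ⇒ step 1: AAB ⇒ CB·CB·CA
    A ↦ CB
    B ↦ CA
    C ↦ BC  (constrained at step 1)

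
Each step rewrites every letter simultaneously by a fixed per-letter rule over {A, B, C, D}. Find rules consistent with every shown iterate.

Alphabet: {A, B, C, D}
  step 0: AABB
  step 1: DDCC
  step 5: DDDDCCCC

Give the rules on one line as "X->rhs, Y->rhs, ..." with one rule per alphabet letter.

A->D, B->C, C->AA, D->B

  step 0 ⇒ step 1: AABB ⇒ D·D·C·C
    A ↦ D
    B ↦ C
    C ↦ AA  (constrained at step 1)
    D ↦ B  (constrained at step 1)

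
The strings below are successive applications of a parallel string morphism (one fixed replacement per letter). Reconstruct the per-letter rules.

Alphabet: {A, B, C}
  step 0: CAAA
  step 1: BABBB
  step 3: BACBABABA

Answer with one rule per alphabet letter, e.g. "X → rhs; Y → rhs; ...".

A->B, B->C, C->BA

  step 0 ⇒ step 1: CAAA ⇒ BA·B·B·B
    A ↦ B
    C ↦ BA
    B ↦ C  (constrained at step 1)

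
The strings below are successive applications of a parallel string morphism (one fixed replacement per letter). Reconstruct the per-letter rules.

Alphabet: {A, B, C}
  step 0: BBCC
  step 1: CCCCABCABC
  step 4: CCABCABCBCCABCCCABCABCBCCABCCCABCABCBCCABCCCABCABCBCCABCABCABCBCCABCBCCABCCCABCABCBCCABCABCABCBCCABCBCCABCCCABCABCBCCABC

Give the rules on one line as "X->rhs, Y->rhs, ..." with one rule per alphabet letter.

A->B, B->CC, C->ABC

  step 0 ⇒ step 1: BBCC ⇒ CC·CC·ABC·ABC
    B ↦ CC
    C ↦ ABC
    A ↦ B  (constrained at step 1)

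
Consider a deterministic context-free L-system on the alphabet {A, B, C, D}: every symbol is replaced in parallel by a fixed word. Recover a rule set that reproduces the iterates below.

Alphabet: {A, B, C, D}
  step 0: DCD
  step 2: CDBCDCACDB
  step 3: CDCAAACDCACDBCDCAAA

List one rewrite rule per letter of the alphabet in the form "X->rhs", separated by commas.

  step 2 ⇒ step 3: CDBCDCACDB ⇒ CD·CA·AA·CD·CA·CD·B·CD·CA·AA
    A ↦ B
    B ↦ AA
    C ↦ CD
    D ↦ CA

A->B, B->AA, C->CD, D->CA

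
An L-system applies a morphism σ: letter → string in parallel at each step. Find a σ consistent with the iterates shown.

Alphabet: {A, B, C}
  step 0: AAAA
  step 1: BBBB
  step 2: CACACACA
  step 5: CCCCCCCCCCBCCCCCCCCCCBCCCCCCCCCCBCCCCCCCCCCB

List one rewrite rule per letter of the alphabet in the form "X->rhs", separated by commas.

  step 1 ⇒ step 2: BBBB ⇒ CA·CA·CA·CA
    B ↦ CA
  step 0 ⇒ step 1: AAAA ⇒ B·B·B·B
    A ↦ B
    C ↦ CC  (constrained at step 2)

A->B, B->CA, C->CC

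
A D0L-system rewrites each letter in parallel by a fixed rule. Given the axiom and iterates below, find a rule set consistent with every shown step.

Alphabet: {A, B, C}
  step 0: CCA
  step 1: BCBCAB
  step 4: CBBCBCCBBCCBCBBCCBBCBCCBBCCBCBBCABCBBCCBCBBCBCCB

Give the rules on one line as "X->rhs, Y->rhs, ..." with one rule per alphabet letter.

A->AB, B->CB, C->BC

  step 0 ⇒ step 1: CCA ⇒ BC·BC·AB
    A ↦ AB
    C ↦ BC
    B ↦ CB  (constrained at step 1)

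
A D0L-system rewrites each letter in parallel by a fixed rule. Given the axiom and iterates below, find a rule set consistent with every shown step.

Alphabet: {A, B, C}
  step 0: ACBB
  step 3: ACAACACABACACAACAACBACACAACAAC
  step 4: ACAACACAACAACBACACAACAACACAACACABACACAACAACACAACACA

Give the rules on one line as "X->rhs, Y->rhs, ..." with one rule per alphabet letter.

A->AC, B->BAC, C->A

  step 3 ⇒ step 4: ACAACACABACACAACAACBACACAACAAC ⇒ AC·A·AC·AC·A·AC·A·AC·BAC·AC·A·AC·A·AC·AC·A·AC·AC·A·BAC·AC·A·AC·A·AC·AC·A·AC·AC·A
    A ↦ AC
    B ↦ BAC
    C ↦ A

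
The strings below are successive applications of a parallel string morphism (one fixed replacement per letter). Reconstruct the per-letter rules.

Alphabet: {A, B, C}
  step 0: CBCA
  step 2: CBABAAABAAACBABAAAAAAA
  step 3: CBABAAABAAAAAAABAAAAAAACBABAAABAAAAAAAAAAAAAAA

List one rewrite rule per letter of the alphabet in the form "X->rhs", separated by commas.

  step 2 ⇒ step 3: CBABAAABAAACBABAAAAAAA ⇒ CBA·BA·AA·BA·AA·AA·AA·BA·AA·AA·AA·CBA·BA·AA·BA·AA·AA·AA·AA·AA·AA·AA
    A ↦ AA
    B ↦ BA
    C ↦ CBA

A->AA, B->BA, C->CBA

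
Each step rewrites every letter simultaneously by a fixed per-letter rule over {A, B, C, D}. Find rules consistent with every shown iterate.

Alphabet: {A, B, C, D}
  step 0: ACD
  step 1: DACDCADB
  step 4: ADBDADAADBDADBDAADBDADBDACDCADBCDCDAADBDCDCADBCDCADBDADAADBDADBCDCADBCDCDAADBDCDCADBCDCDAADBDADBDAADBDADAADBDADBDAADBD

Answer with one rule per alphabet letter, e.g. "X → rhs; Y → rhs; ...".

A->DA, B->D, C->CDC, D->ADB

  step 0 ⇒ step 1: ACD ⇒ DA·CDC·ADB
    A ↦ DA
    C ↦ CDC
    D ↦ ADB
    B ↦ D  (constrained at step 1)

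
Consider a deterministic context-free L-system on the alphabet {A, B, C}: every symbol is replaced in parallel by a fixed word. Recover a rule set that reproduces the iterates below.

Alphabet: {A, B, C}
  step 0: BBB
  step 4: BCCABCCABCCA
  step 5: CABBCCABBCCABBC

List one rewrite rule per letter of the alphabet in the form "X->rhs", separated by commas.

A->C, B->CA, C->B

  step 4 ⇒ step 5: BCCABCCABCCA ⇒ CA·B·B·C·CA·B·B·C·CA·B·B·C
    A ↦ C
    B ↦ CA
    C ↦ B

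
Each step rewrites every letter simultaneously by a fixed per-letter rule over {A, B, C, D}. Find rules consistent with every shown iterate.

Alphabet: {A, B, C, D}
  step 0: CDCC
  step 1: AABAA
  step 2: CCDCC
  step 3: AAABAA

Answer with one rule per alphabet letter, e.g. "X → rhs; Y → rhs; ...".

  step 2 ⇒ step 3: CCDCC ⇒ A·A·AB·A·A
    C ↦ A
    D ↦ AB
  step 1 ⇒ step 2: AABAA ⇒ C·C·D·C·C
    A ↦ C
  step 1 ⇒ step 2: AABAA ⇒ C·C·D·C·C
    B ↦ D

A->C, B->D, C->A, D->AB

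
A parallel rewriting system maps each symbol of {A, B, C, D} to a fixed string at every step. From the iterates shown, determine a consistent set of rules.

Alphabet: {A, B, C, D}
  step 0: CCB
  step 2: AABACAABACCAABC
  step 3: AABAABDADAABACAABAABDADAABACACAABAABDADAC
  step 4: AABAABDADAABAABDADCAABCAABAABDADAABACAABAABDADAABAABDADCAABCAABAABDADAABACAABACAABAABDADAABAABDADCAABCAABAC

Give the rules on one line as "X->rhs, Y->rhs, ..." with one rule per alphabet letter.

A->AAB, B->DAD, C->AC, D->C

  step 3 ⇒ step 4: AABAABDADAABACAABAABDADAABACACAABAABDADAC ⇒ AAB·AAB·DAD·AAB·AAB·DAD·C·AAB·C·AAB·AAB·DAD·AAB·AC·AAB·AAB·DAD·AAB·AAB·DAD·C·AAB·C·AAB·AAB·DAD·AAB·AC·AAB·AC·AAB·AAB·DAD·AAB·AAB·DAD·C·AAB·C·AAB·AC
    A ↦ AAB
    B ↦ DAD
    C ↦ AC
    D ↦ C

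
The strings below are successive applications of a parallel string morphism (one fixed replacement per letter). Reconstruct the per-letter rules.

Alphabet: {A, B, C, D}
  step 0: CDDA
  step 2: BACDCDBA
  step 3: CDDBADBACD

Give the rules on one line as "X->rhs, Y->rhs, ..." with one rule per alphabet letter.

A->D, B->C, C->D, D->BA

  step 2 ⇒ step 3: BACDCDBA ⇒ C·D·D·BA·D·BA·C·D
    A ↦ D
    B ↦ C
    C ↦ D
    D ↦ BA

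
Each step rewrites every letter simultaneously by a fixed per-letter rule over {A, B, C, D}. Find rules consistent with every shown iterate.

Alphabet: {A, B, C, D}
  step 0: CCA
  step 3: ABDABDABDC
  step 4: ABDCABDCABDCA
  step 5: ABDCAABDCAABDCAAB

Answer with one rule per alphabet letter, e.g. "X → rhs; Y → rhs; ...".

A->AB, B->D, C->A, D->C

  step 4 ⇒ step 5: ABDCABDCABDCA ⇒ AB·D·C·A·AB·D·C·A·AB·D·C·A·AB
    A ↦ AB
    B ↦ D
    C ↦ A
    D ↦ C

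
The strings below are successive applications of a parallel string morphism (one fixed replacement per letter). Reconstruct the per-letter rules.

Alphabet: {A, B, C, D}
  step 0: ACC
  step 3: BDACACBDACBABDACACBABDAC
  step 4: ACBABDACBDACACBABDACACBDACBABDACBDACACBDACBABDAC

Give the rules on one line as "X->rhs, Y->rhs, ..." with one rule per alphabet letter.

A->BD, B->AC, C->AC, D->BA

  step 3 ⇒ step 4: BDACACBDACBABDACACBABDAC ⇒ AC·BA·BD·AC·BD·AC·AC·BA·BD·AC·AC·BD·AC·BA·BD·AC·BD·AC·AC·BD·AC·BA·BD·AC
    A ↦ BD
    B ↦ AC
    C ↦ AC
    D ↦ BA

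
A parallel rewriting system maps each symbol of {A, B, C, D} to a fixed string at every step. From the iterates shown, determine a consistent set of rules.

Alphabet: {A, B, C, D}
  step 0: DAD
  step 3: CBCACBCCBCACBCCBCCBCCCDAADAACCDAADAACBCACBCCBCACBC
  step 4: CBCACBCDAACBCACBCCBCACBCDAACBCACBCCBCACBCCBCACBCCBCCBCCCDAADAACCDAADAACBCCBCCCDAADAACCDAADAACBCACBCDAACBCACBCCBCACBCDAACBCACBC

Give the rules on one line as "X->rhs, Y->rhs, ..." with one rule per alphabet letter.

  step 3 ⇒ step 4: CBCACBCCBCACBCCBCCBCCCDAADAACCDAADAACBCACBCCBCACBC ⇒ CBC·A·CBC·DAA·CBC·A·CBC·CBC·A·CBC·DAA·CBC·A·CBC·CBC·A·CBC·CBC·A·CBC·CBC·CBC·CC·DAA·DAA·CC·DAA·DAA·CBC·CBC·CC·DAA·DAA·CC·DAA·DAA·CBC·A·CBC·DAA·CBC·A·CBC·CBC·A·CBC·DAA·CBC·A·CBC
    A ↦ DAA
    B ↦ A
    C ↦ CBC
    D ↦ CC

A->DAA, B->A, C->CBC, D->CC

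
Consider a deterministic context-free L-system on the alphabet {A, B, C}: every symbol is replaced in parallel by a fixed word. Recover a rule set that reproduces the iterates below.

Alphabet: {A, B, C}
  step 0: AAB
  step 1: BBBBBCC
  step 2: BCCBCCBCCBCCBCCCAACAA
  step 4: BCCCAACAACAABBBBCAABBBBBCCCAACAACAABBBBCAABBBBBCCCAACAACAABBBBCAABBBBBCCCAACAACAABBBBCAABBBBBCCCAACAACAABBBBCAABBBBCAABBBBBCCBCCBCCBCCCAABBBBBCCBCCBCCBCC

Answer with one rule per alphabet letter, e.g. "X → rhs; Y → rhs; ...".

  step 1 ⇒ step 2: BBBBBCC ⇒ BCC·BCC·BCC·BCC·BCC·CAA·CAA
    B ↦ BCC
    C ↦ CAA
  step 0 ⇒ step 1: AAB ⇒ BB·BB·BCC
    A ↦ BB

A->BB, B->BCC, C->CAA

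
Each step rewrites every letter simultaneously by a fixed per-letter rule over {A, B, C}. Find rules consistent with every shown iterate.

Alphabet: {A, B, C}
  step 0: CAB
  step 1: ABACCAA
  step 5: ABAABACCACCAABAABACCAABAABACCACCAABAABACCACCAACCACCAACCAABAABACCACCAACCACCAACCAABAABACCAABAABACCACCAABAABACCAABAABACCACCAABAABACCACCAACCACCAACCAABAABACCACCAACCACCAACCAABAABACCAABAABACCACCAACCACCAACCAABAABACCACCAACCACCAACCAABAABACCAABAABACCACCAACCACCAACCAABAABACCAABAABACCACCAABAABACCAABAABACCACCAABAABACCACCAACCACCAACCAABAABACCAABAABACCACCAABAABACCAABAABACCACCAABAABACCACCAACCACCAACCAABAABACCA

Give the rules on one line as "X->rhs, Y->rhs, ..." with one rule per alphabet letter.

A->CCA, B->A, C->ABA

  step 0 ⇒ step 1: CAB ⇒ ABA·CCA·A
    A ↦ CCA
    B ↦ A
    C ↦ ABA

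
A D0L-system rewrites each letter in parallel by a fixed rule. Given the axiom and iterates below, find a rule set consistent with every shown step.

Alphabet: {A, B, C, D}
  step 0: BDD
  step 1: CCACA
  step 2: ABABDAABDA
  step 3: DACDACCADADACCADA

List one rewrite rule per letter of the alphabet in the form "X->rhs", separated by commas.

  step 2 ⇒ step 3: ABABDAABDA ⇒ DA·C·DA·C·CA·DA·DA·C·CA·DA
    A ↦ DA
    B ↦ C
    D ↦ CA
  step 1 ⇒ step 2: CCACA ⇒ AB·AB·DA·AB·DA
    C ↦ AB

A->DA, B->C, C->AB, D->CA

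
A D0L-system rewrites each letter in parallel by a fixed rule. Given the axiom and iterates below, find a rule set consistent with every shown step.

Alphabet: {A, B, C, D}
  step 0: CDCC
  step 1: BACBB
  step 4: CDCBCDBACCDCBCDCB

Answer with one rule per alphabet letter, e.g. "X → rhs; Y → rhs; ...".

A->C, B->CD, C->B, D->AC

  step 0 ⇒ step 1: CDCC ⇒ B·AC·B·B
    C ↦ B
    D ↦ AC
    A ↦ C  (constrained at step 1)
    B ↦ CD  (constrained at step 1)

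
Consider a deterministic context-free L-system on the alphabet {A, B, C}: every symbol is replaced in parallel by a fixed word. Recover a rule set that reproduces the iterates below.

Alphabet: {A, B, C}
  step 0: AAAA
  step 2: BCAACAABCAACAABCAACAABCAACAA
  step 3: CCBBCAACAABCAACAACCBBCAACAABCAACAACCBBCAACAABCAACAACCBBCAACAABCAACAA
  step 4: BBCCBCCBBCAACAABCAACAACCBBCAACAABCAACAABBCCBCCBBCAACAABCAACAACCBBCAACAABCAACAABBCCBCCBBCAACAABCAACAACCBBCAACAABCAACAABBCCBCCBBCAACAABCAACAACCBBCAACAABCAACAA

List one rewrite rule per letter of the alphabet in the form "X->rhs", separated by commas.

A->CAA, B->CCB, C->B

  step 3 ⇒ step 4: CCBBCAACAABCAACAACCBBCAACAABCAACAACCBBCAACAABCAACAACCBBCAACAABCAACAA ⇒ B·B·CCB·CCB·B·CAA·CAA·B·CAA·CAA·CCB·B·CAA·CAA·B·CAA·CAA·B·B·CCB·CCB·B·CAA·CAA·B·CAA·CAA·CCB·B·CAA·CAA·B·CAA·CAA·B·B·CCB·CCB·B·CAA·CAA·B·CAA·CAA·CCB·B·CAA·CAA·B·CAA·CAA·B·B·CCB·CCB·B·CAA·CAA·B·CAA·CAA·CCB·B·CAA·CAA·B·CAA·CAA
    A ↦ CAA
    B ↦ CCB
    C ↦ B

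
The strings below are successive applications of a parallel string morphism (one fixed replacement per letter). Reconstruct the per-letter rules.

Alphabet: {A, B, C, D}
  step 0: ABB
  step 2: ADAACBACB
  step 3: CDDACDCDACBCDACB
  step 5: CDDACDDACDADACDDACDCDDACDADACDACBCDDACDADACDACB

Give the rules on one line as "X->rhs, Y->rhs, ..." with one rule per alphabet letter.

  step 2 ⇒ step 3: ADAACBACB ⇒ CD·DA·CD·CD·A·CB·CD·A·CB
    A ↦ CD
    B ↦ CB
    C ↦ A
    D ↦ DA

A->CD, B->CB, C->A, D->DA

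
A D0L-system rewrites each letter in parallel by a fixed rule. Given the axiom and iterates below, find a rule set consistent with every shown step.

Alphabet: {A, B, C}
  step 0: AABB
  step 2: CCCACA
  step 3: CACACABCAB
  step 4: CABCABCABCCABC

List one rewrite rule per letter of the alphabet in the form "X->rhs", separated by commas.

A->B, B->C, C->CA

  step 3 ⇒ step 4: CACACABCAB ⇒ CA·B·CA·B·CA·B·C·CA·B·C
    A ↦ B
    B ↦ C
    C ↦ CA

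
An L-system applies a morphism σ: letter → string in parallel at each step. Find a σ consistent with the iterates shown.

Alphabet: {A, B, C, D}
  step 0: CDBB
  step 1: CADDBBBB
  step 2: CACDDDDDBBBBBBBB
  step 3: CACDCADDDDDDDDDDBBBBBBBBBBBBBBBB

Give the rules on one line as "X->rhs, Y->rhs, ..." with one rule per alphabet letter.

A->CD, B->BB, C->CA, D->DD

  step 2 ⇒ step 3: CACDDDDDBBBBBBBB ⇒ CA·CD·CA·DD·DD·DD·DD·DD·BB·BB·BB·BB·BB·BB·BB·BB
    A ↦ CD
    B ↦ BB
    C ↦ CA
    D ↦ DD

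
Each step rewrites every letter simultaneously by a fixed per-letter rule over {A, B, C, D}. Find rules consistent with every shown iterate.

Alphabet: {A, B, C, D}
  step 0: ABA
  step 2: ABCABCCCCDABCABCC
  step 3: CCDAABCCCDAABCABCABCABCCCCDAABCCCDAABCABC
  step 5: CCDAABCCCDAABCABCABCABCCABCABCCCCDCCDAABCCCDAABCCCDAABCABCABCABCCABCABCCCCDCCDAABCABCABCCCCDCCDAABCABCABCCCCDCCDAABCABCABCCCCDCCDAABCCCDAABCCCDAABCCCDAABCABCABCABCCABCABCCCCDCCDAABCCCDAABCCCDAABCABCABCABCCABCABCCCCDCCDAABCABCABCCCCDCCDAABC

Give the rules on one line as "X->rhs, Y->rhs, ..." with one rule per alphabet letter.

A->CCD, B->A, C->ABC, D->C

  step 2 ⇒ step 3: ABCABCCCCDABCABCC ⇒ CCD·A·ABC·CCD·A·ABC·ABC·ABC·ABC·C·CCD·A·ABC·CCD·A·ABC·ABC
    A ↦ CCD
    B ↦ A
    C ↦ ABC
    D ↦ C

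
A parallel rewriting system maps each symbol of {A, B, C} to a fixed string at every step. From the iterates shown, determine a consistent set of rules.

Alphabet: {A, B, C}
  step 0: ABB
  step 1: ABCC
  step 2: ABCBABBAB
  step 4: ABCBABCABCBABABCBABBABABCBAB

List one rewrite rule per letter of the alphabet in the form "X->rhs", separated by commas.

  step 1 ⇒ step 2: ABCC ⇒ AB·C·BAB·BAB
    A ↦ AB
    B ↦ C
    C ↦ BAB

A->AB, B->C, C->BAB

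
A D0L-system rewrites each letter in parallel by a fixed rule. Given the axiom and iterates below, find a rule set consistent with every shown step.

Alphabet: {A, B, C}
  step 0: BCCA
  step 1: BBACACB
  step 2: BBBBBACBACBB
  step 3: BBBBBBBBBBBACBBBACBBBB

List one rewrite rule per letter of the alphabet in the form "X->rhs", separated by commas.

A->B, B->BB, C->AC

  step 2 ⇒ step 3: BBBBBACBACBB ⇒ BB·BB·BB·BB·BB·B·AC·BB·B·AC·BB·BB
    A ↦ B
    B ↦ BB
    C ↦ AC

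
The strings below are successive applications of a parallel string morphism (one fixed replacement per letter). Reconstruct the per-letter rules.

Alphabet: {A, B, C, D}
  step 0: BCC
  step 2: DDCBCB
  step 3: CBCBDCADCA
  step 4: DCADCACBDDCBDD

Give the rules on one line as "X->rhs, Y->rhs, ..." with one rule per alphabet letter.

  step 3 ⇒ step 4: CBCBDCADCA ⇒ D·CA·D·CA·CB·D·D·CB·D·D
    A ↦ D
    B ↦ CA
    C ↦ D
    D ↦ CB

A->D, B->CA, C->D, D->CB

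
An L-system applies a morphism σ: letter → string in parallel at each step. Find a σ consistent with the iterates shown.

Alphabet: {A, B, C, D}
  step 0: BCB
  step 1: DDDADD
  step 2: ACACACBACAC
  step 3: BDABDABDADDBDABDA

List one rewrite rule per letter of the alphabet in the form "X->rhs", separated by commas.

A->B, B->DD, C->DA, D->AC

  step 2 ⇒ step 3: ACACACBACAC ⇒ B·DA·B·DA·B·DA·DD·B·DA·B·DA
    A ↦ B
    B ↦ DD
    C ↦ DA
  step 1 ⇒ step 2: DDDADD ⇒ AC·AC·AC·B·AC·AC
    D ↦ AC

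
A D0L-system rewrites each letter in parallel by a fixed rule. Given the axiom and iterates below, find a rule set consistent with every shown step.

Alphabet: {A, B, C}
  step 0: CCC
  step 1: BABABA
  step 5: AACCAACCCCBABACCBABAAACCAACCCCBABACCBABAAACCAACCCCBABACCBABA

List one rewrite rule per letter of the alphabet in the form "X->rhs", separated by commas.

A->C, B->AAC, C->BA

  step 0 ⇒ step 1: CCC ⇒ BA·BA·BA
    C ↦ BA
    A ↦ C  (constrained at step 1)
    B ↦ AAC  (constrained at step 1)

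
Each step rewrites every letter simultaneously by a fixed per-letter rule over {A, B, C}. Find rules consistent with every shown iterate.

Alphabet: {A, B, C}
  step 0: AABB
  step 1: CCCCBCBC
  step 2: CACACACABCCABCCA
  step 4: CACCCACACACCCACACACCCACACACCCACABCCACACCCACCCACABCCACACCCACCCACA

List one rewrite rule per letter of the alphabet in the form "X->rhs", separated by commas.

A->CC, B->BC, C->CA

  step 1 ⇒ step 2: CCCCBCBC ⇒ CA·CA·CA·CA·BC·CA·BC·CA
    B ↦ BC
    C ↦ CA
  step 0 ⇒ step 1: AABB ⇒ CC·CC·BC·BC
    A ↦ CC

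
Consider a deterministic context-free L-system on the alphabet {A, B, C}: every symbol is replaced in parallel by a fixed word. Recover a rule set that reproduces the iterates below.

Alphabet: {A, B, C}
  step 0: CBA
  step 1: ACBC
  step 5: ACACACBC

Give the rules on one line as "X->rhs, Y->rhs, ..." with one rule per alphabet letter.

  step 0 ⇒ step 1: CBA ⇒ A·CB·C
    A ↦ C
    B ↦ CB
    C ↦ A

A->C, B->CB, C->A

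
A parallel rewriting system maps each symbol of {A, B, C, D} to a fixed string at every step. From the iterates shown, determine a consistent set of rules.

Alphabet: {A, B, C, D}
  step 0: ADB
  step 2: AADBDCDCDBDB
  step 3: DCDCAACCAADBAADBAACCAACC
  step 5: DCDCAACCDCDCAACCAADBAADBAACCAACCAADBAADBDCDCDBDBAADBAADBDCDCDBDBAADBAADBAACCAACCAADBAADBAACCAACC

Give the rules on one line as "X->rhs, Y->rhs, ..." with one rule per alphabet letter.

A->DC, B->CC, C->DB, D->AA

  step 2 ⇒ step 3: AADBDCDCDBDB ⇒ DC·DC·AA·CC·AA·DB·AA·DB·AA·CC·AA·CC
    A ↦ DC
    B ↦ CC
    C ↦ DB
    D ↦ AA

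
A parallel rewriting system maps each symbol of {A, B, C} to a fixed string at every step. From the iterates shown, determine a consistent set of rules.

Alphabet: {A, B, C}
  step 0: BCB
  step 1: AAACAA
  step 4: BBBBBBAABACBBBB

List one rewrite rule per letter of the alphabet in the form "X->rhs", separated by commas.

A->B, B->AA, C->AC

  step 0 ⇒ step 1: BCB ⇒ AA·AC·AA
    B ↦ AA
    C ↦ AC
    A ↦ B  (constrained at step 1)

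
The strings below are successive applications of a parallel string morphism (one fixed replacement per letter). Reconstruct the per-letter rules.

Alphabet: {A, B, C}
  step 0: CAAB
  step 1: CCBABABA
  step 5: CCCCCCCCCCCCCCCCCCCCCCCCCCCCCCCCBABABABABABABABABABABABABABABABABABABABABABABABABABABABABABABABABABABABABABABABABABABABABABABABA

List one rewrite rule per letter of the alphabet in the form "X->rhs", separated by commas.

  step 0 ⇒ step 1: CAAB ⇒ CC·BA·BA·BA
    A ↦ BA
    B ↦ BA
    C ↦ CC

A->BA, B->BA, C->CC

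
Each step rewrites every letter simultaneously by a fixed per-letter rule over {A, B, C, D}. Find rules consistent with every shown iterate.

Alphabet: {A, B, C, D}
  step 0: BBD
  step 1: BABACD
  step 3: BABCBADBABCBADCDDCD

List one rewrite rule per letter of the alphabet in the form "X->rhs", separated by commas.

A->BC, B->BA, C->D, D->CD

  step 0 ⇒ step 1: BBD ⇒ BA·BA·CD
    B ↦ BA
    D ↦ CD
    A ↦ BC  (constrained at step 1)
    C ↦ D  (constrained at step 1)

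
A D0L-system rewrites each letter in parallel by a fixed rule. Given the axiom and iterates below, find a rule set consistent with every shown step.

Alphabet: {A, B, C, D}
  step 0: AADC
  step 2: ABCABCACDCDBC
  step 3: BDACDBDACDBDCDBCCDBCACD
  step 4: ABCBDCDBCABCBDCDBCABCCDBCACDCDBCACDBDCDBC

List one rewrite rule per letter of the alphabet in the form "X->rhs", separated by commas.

  step 3 ⇒ step 4: BDACDBDACDBDCDBCCDBCACD ⇒ A·BC·BD·CD·BC·A·BC·BD·CD·BC·A·BC·CD·BC·A·CD·CD·BC·A·CD·BD·CD·BC
    A ↦ BD
    B ↦ A
    C ↦ CD
    D ↦ BC

A->BD, B->A, C->CD, D->BC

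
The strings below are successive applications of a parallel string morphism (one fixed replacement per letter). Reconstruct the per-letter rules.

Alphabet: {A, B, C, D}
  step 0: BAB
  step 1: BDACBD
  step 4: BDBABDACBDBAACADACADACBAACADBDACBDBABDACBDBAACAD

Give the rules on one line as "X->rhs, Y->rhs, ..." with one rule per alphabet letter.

  step 0 ⇒ step 1: BAB ⇒ BD·AC·BD
    A ↦ AC
    B ↦ BD
    C ↦ AD  (constrained at step 1)
    D ↦ BA  (constrained at step 1)

A->AC, B->BD, C->AD, D->BA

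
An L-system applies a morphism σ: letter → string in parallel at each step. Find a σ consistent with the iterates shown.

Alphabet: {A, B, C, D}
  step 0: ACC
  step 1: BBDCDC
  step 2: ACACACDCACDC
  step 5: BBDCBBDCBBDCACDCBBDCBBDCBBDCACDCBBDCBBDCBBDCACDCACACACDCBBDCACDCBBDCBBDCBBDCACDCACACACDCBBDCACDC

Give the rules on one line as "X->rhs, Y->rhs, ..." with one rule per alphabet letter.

A->BB, B->AC, C->DC, D->AC

  step 1 ⇒ step 2: BBDCDC ⇒ AC·AC·AC·DC·AC·DC
    B ↦ AC
    C ↦ DC
    D ↦ AC
  step 0 ⇒ step 1: ACC ⇒ BB·DC·DC
    A ↦ BB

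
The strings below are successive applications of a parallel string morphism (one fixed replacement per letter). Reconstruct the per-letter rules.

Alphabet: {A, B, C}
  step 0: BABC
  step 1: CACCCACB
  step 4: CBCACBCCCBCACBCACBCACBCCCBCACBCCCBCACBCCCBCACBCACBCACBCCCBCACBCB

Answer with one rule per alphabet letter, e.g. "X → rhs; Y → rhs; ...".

A->CC, B->CA, C->CB

  step 0 ⇒ step 1: BABC ⇒ CA·CC·CA·CB
    A ↦ CC
    B ↦ CA
    C ↦ CB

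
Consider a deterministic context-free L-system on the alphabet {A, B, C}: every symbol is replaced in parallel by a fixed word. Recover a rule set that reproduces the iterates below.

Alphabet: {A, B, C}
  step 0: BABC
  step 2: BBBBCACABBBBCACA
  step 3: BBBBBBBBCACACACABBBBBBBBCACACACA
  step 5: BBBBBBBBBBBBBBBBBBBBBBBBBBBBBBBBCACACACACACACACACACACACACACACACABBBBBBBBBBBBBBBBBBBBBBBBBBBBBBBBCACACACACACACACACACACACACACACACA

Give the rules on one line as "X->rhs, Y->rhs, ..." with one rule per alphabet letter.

  step 2 ⇒ step 3: BBBBCACABBBBCACA ⇒ BB·BB·BB·BB·CA·CA·CA·CA·BB·BB·BB·BB·CA·CA·CA·CA
    A ↦ CA
    B ↦ BB
    C ↦ CA

A->CA, B->BB, C->CA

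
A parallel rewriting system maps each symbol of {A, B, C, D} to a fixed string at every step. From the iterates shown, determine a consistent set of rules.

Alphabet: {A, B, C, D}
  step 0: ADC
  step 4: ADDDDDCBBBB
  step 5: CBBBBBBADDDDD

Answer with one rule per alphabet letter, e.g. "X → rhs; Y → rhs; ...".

A->CB, B->D, C->AD, D->B

  step 4 ⇒ step 5: ADDDDDCBBBB ⇒ CB·B·B·B·B·B·AD·D·D·D·D
    A ↦ CB
    B ↦ D
    C ↦ AD
    D ↦ B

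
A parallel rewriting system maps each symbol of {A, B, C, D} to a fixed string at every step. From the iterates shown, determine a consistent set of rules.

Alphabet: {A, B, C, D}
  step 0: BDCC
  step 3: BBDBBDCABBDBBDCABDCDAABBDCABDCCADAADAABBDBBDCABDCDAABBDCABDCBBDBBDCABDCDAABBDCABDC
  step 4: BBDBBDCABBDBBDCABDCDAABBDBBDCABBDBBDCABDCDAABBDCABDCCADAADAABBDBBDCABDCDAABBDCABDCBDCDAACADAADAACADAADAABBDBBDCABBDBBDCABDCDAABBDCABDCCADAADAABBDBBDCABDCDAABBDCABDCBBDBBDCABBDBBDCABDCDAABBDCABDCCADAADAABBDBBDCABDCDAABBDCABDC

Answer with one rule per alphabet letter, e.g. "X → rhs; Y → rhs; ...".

A->DAA, B->BBD, C->BDC, D->CA

  step 3 ⇒ step 4: BBDBBDCABBDBBDCABDCDAABBDCABDCCADAADAABBDBBDCABDCDAABBDCABDCBBDBBDCABDCDAABBDCABDC ⇒ BBD·BBD·CA·BBD·BBD·CA·BDC·DAA·BBD·BBD·CA·BBD·BBD·CA·BDC·DAA·BBD·CA·BDC·CA·DAA·DAA·BBD·BBD·CA·BDC·DAA·BBD·CA·BDC·BDC·DAA·CA·DAA·DAA·CA·DAA·DAA·BBD·BBD·CA·BBD·BBD·CA·BDC·DAA·BBD·CA·BDC·CA·DAA·DAA·BBD·BBD·CA·BDC·DAA·BBD·CA·BDC·BBD·BBD·CA·BBD·BBD·CA·BDC·DAA·BBD·CA·BDC·CA·DAA·DAA·BBD·BBD·CA·BDC·DAA·BBD·CA·BDC
    A ↦ DAA
    B ↦ BBD
    C ↦ BDC
    D ↦ CA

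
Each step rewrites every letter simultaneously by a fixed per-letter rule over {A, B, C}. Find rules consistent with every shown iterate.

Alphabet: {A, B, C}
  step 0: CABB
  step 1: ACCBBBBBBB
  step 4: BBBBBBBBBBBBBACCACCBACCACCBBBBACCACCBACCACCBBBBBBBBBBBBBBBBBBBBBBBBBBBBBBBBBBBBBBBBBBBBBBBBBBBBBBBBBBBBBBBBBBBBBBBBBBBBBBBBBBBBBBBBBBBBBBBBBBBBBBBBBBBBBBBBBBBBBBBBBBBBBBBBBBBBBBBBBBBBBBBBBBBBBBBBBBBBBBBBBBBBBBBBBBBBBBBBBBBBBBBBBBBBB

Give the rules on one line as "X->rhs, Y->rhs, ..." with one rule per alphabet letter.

  step 0 ⇒ step 1: CABB ⇒ ACC·B·BBB·BBB
    A ↦ B
    B ↦ BBB
    C ↦ ACC

A->B, B->BBB, C->ACC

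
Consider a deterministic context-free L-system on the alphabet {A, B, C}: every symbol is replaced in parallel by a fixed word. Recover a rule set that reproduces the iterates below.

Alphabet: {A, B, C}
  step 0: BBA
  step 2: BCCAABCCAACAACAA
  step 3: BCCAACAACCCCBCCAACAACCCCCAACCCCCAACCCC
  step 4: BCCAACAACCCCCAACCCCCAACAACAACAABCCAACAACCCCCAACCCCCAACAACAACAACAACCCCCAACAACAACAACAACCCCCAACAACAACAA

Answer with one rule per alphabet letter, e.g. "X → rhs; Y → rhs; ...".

A->CC, B->BC, C->CAA

  step 3 ⇒ step 4: BCCAACAACCCCBCCAACAACCCCCAACCCCCAACCCC ⇒ BC·CAA·CAA·CC·CC·CAA·CC·CC·CAA·CAA·CAA·CAA·BC·CAA·CAA·CC·CC·CAA·CC·CC·CAA·CAA·CAA·CAA·CAA·CC·CC·CAA·CAA·CAA·CAA·CAA·CC·CC·CAA·CAA·CAA·CAA
    A ↦ CC
    B ↦ BC
    C ↦ CAA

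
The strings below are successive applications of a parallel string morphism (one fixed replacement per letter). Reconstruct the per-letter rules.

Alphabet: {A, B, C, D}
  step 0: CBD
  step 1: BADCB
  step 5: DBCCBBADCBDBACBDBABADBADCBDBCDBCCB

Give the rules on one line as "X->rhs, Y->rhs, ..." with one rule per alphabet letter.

A->BC, B->D, C->BA, D->CB

  step 0 ⇒ step 1: CBD ⇒ BA·D·CB
    B ↦ D
    C ↦ BA
    D ↦ CB
    A ↦ BC  (constrained at step 1)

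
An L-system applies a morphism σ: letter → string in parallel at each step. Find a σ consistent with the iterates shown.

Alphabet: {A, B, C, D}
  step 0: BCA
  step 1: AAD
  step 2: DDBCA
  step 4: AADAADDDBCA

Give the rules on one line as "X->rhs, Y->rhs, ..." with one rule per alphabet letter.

A->D, B->A, C->A, D->BCA

  step 1 ⇒ step 2: AAD ⇒ D·D·BCA
    A ↦ D
    D ↦ BCA
  step 0 ⇒ step 1: BCA ⇒ A·A·D
    B ↦ A
  step 0 ⇒ step 1: BCA ⇒ A·A·D
    C ↦ A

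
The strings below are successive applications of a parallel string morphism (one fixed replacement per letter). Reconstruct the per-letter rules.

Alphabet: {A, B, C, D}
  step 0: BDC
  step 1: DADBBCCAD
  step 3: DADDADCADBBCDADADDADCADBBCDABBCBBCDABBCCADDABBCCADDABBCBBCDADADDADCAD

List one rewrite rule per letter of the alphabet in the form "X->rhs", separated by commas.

A->DA, B->DAD, C->CAD, D->BBC

  step 0 ⇒ step 1: BDC ⇒ DAD·BBC·CAD
    B ↦ DAD
    C ↦ CAD
    D ↦ BBC
    A ↦ DA  (constrained at step 1)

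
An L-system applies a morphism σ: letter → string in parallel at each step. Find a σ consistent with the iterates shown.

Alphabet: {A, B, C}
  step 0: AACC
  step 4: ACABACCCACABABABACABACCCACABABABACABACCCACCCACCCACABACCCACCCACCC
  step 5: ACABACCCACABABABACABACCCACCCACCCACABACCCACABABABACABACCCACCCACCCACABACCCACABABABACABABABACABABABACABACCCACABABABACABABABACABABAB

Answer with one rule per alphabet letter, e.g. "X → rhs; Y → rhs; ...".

A->AC, B->CC, C->AB

  step 4 ⇒ step 5: ACABACCCACABABABACABACCCACABABABACABACCCACCCACCCACABACCCACCCACCC ⇒ AC·AB·AC·CC·AC·AB·AB·AB·AC·AB·AC·CC·AC·CC·AC·CC·AC·AB·AC·CC·AC·AB·AB·AB·AC·AB·AC·CC·AC·CC·AC·CC·AC·AB·AC·CC·AC·AB·AB·AB·AC·AB·AB·AB·AC·AB·AB·AB·AC·AB·AC·CC·AC·AB·AB·AB·AC·AB·AB·AB·AC·AB·AB·AB
    A ↦ AC
    B ↦ CC
    C ↦ AB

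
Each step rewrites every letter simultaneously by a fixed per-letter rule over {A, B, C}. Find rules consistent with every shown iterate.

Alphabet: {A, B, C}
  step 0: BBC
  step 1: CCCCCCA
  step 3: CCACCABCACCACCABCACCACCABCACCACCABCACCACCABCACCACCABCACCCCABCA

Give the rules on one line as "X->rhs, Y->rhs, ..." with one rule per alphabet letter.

A->BCA, B->CC, C->CCA

  step 0 ⇒ step 1: BBC ⇒ CC·CC·CCA
    B ↦ CC
    C ↦ CCA
    A ↦ BCA  (constrained at step 1)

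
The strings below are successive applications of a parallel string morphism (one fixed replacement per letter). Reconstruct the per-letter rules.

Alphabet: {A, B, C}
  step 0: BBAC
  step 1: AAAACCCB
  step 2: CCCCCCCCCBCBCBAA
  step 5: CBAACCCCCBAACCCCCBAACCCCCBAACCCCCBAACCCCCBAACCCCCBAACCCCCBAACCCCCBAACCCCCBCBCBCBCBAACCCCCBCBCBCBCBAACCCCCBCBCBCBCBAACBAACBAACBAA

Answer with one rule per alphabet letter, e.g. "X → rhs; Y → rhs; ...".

A->CC, B->AA, C->CB

  step 1 ⇒ step 2: AAAACCCB ⇒ CC·CC·CC·CC·CB·CB·CB·AA
    A ↦ CC
    B ↦ AA
    C ↦ CB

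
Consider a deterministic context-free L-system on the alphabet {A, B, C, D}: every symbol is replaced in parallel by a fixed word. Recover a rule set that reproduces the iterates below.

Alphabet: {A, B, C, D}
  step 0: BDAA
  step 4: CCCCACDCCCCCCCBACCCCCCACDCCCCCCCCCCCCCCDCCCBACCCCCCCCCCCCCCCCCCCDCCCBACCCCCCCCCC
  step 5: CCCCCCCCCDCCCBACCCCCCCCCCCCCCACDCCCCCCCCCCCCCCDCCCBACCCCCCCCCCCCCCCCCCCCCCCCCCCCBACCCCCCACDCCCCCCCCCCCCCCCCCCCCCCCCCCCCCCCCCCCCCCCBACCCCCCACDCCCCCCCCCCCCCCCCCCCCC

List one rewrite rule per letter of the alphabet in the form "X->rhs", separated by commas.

A->CDC, B->A, C->CC, D->BA

  step 4 ⇒ step 5: CCCCACDCCCCCCCBACCCCCCACDCCCCCCCCCCCCCCDCCCBACCCCCCCCCCCCCCCCCCCDCCCBACCCCCCCCCC ⇒ CC·CC·CC·CC·CDC·CC·BA·CC·CC·CC·CC·CC·CC·CC·A·CDC·CC·CC·CC·CC·CC·CC·CDC·CC·BA·CC·CC·CC·CC·CC·CC·CC·CC·CC·CC·CC·CC·CC·CC·BA·CC·CC·CC·A·CDC·CC·CC·CC·CC·CC·CC·CC·CC·CC·CC·CC·CC·CC·CC·CC·CC·CC·CC·CC·BA·CC·CC·CC·A·CDC·CC·CC·CC·CC·CC·CC·CC·CC·CC·CC
    A ↦ CDC
    B ↦ A
    C ↦ CC
    D ↦ BA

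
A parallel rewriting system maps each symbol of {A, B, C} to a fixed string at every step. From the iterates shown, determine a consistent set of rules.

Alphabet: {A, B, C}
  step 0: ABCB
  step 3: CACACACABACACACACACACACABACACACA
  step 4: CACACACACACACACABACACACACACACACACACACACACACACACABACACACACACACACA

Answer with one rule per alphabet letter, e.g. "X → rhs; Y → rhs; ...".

  step 3 ⇒ step 4: CACACACABACACACACACACACABACACACA ⇒ CA·CA·CA·CA·CA·CA·CA·CA·BA·CA·CA·CA·CA·CA·CA·CA·CA·CA·CA·CA·CA·CA·CA·CA·BA·CA·CA·CA·CA·CA·CA·CA
    A ↦ CA
    B ↦ BA
    C ↦ CA

A->CA, B->BA, C->CA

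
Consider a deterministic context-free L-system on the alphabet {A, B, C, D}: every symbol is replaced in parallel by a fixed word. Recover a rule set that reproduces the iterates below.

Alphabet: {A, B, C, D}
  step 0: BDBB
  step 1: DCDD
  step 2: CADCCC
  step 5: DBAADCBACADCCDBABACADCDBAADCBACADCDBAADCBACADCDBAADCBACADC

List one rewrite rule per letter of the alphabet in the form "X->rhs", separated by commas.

  step 1 ⇒ step 2: DCDD ⇒ C·ADC·C·C
    C ↦ ADC
    D ↦ C
    A ↦ BA  (constrained at step 2)
  step 0 ⇒ step 1: BDBB ⇒ D·C·D·D
    B ↦ D

A->BA, B->D, C->ADC, D->C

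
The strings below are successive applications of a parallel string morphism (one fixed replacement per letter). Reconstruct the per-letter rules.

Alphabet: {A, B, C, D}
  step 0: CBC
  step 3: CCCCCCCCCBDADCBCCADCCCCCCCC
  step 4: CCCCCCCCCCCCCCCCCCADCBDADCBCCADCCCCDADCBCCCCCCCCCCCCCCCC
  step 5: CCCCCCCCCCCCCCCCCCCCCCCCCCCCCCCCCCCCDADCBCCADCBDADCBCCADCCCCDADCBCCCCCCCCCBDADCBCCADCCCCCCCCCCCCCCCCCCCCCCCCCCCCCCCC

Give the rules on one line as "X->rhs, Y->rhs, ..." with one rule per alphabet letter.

  step 4 ⇒ step 5: CCCCCCCCCCCCCCCCCCADCBDADCBCCADCCCCDADCBCCCCCCCCCCCCCCCC ⇒ CC·CC·CC·CC·CC·CC·CC·CC·CC·CC·CC·CC·CC·CC·CC·CC·CC·CC·DAD·CB·CC·AD·CB·DAD·CB·CC·AD·CC·CC·DAD·CB·CC·CC·CC·CC·CB·DAD·CB·CC·AD·CC·CC·CC·CC·CC·CC·CC·CC·CC·CC·CC·CC·CC·CC·CC·CC
    A ↦ DAD
    B ↦ AD
    C ↦ CC
    D ↦ CB

A->DAD, B->AD, C->CC, D->CB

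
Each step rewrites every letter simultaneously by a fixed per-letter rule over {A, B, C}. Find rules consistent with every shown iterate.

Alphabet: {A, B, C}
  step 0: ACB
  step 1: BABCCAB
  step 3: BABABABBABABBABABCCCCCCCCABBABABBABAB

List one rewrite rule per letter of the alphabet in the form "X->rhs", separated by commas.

  step 0 ⇒ step 1: ACB ⇒ BAB·CC·AB
    A ↦ BAB
    B ↦ AB
    C ↦ CC

A->BAB, B->AB, C->CC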